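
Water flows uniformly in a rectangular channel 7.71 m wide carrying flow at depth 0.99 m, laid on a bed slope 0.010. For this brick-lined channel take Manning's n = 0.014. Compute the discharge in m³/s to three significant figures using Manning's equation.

A = b·y = 7.71 × 0.99 = 7.633 m²
P = b + 2y = 7.71 + 2×0.99 = 9.690 m
R = A/P = 7.633/9.690 = 0.7877 m
Q = (1/n)·A·R^(2/3)·S^(1/2) = (1/0.014) × 7.633 × 0.7877^(2/3) × 0.010^(1/2) = 46.50 m³/s

46.5 m³/s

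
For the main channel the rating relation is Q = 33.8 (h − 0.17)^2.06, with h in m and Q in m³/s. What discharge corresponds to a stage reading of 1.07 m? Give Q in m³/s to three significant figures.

27.2 m³/s

Q = 33.8 × (1.07 − 0.17)^2.06 = 33.8 × 0.9^2.06 = 27.21 m³/s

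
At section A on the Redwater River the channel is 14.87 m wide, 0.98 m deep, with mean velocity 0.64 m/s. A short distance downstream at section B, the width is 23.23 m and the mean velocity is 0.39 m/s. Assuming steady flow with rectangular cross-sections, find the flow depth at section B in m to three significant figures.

Q = A₁V₁ = (14.87×0.98) × 0.64 = 9.326 m³/s
d₂ = Q/(b₂ V₂) = 9.326/(23.23×0.39) = 1.029 m

1.03 m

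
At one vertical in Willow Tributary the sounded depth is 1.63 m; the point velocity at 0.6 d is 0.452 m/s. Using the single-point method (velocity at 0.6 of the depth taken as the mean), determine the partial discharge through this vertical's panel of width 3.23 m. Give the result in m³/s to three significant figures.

v̄ = v₀.₆ = 0.452 m/s
q = v̄ × d × w = 0.4520 × 1.63 × 3.23 = 2.380 m³/s

2.38 m³/s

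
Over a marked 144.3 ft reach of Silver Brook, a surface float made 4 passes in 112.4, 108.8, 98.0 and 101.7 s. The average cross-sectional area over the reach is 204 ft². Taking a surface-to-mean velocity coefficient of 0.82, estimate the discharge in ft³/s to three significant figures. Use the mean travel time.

t̄ = (112.4 + 108.8 + 98.0 + 101.7) / 4 = 105.225 s
v_surface = L / t̄ = 144.3 / 105.225 = 1.371 ft/s
v_mean = 0.82 × 1.371 = 1.125 ft/s
Q = A × v_mean = 204 × 1.125 = 229.4 ft³/s

229 ft³/s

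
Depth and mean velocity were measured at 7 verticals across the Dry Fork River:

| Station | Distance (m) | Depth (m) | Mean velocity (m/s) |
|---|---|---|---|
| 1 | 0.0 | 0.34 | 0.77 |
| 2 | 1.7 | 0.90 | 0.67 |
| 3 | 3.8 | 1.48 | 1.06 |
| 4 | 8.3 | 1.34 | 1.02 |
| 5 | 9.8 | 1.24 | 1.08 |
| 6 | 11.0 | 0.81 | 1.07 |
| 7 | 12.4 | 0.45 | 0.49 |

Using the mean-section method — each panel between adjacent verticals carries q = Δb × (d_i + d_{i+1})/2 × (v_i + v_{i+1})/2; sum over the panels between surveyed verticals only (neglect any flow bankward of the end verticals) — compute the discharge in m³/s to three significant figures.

13.6 m³/s

Panel 1-2: Δb = 1.7 m, d̄ = (0.34+0.90)/2 = 0.62, v̄ = (0.77+0.67)/2 = 0.72 → q = 1.7×0.62×0.72 = 0.7589 m³/s
Panel 2-3: Δb = 2.1 m, d̄ = (0.90+1.48)/2 = 1.19, v̄ = (0.67+1.06)/2 = 0.865 → q = 2.1×1.19×0.865 = 2.162 m³/s
Panel 3-4: Δb = 4.5 m, d̄ = (1.48+1.34)/2 = 1.41, v̄ = (1.06+1.02)/2 = 1.04 → q = 4.5×1.41×1.04 = 6.599 m³/s
Panel 4-5: Δb = 1.5 m, d̄ = (1.34+1.24)/2 = 1.29, v̄ = (1.02+1.08)/2 = 1.05 → q = 1.5×1.29×1.05 = 2.032 m³/s
Panel 5-6: Δb = 1.2 m, d̄ = (1.24+0.81)/2 = 1.025, v̄ = (1.08+1.07)/2 = 1.075 → q = 1.2×1.025×1.075 = 1.322 m³/s
Panel 6-7: Δb = 1.4 m, d̄ = (0.81+0.45)/2 = 0.63, v̄ = (1.07+0.49)/2 = 0.78 → q = 1.4×0.63×0.78 = 0.6880 m³/s
Q = Σ q = 13.56 m³/s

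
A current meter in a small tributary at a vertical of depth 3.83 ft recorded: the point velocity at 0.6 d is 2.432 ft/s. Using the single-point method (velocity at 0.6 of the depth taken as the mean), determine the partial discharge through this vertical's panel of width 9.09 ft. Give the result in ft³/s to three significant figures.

84.7 ft³/s

v̄ = v₀.₆ = 2.432 ft/s
q = v̄ × d × w = 2.432 × 3.83 × 9.09 = 84.67 ft³/s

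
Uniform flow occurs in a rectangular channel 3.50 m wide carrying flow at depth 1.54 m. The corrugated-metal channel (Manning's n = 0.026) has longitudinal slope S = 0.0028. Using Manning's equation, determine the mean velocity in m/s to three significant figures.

A = b·y = 3.50 × 1.54 = 5.390 m²
P = b + 2y = 3.50 + 2×1.54 = 6.580 m
R = A/P = 5.390/6.580 = 0.8191 m
Q = (1/n)·A·R^(2/3)·S^(1/2) = (1/0.026) × 5.390 × 0.8191^(2/3) × 0.0028^(1/2) = 9.604 m³/s
V = Q/A = 9.604/5.390 = 1.782 m/s

1.78 m/s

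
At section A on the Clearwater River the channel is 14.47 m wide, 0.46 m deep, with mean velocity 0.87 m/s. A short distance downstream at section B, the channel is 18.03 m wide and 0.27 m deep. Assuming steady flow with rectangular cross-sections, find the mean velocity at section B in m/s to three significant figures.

1.19 m/s

Q = A₁V₁ = (14.47×0.46) × 0.87 = 5.791 m³/s
A₂ = 18.03 × 0.27 = 4.868 m²
V₂ = Q/A₂ = 5.791/4.868 = 1.190 m/s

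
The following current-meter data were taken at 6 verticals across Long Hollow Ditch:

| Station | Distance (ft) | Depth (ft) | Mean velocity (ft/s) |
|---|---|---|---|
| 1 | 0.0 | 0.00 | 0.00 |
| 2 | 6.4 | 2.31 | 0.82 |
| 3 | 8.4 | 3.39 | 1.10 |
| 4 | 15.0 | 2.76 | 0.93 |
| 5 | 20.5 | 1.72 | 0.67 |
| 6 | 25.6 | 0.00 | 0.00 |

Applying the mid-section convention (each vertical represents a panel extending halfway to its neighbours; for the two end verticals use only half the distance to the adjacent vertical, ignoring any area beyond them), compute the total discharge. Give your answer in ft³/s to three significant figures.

45.6 ft³/s

w_2 = (8.4 − 0.0)/2 = 4.2 ft; q_2 = 0.82 × 2.31 × 4.2 = 7.956 ft³/s
w_3 = (15.0 − 6.4)/2 = 4.3 ft; q_3 = 1.10 × 3.39 × 4.3 = 16.03 ft³/s
w_4 = (20.5 − 8.4)/2 = 6.05 ft; q_4 = 0.93 × 2.76 × 6.05 = 15.53 ft³/s
w_5 = (25.6 − 15.0)/2 = 5.3 ft; q_5 = 0.67 × 1.72 × 5.3 = 6.108 ft³/s
Stations 1, 6 contribute zero (depth or velocity is 0).
Q = Σ qᵢ = 45.63 ft³/s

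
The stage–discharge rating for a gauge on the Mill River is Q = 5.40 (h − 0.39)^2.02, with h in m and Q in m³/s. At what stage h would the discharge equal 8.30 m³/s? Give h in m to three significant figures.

h − h₀ = (Q/C)^(1/b) = (8.30/5.40)^(1/2.02) = 1.237 m
h = 0.39 + 1.237 = 1.627 m

1.63 m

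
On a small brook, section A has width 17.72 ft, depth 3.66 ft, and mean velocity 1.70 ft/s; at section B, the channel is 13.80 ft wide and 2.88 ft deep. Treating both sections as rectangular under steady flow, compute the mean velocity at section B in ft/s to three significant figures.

2.77 ft/s

Q = A₁V₁ = (17.72×3.66) × 1.70 = 110.3 ft³/s
A₂ = 13.80 × 2.88 = 39.74 ft²
V₂ = Q/A₂ = 110.3/39.74 = 2.774 ft/s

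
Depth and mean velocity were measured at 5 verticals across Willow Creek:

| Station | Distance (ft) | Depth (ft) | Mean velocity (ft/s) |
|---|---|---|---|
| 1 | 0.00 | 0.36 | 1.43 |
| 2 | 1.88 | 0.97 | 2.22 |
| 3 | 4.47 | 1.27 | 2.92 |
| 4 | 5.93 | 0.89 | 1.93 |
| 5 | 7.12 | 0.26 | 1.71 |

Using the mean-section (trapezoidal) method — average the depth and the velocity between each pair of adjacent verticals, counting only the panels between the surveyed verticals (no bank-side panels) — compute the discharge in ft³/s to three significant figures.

14.8 ft³/s

Panel 1-2: Δb = 1.88 ft, d̄ = (0.36+0.97)/2 = 0.665, v̄ = (1.43+2.22)/2 = 1.825 → q = 1.88×0.665×1.825 = 2.282 ft³/s
Panel 2-3: Δb = 2.59 ft, d̄ = (0.97+1.27)/2 = 1.12, v̄ = (2.22+2.92)/2 = 2.57 → q = 2.59×1.12×2.57 = 7.455 ft³/s
Panel 3-4: Δb = 1.46 ft, d̄ = (1.27+0.89)/2 = 1.08, v̄ = (2.92+1.93)/2 = 2.425 → q = 1.46×1.08×2.425 = 3.824 ft³/s
Panel 4-5: Δb = 1.19 ft, d̄ = (0.89+0.26)/2 = 0.575, v̄ = (1.93+1.71)/2 = 1.82 → q = 1.19×0.575×1.82 = 1.245 ft³/s
Q = Σ q = 14.81 ft³/s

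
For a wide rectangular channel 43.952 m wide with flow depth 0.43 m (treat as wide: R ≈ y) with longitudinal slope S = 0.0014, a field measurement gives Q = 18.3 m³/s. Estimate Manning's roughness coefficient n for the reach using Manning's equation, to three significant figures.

A = b·y = 43.952 × 0.43 = 18.90 m²
Wide channel: R ≈ y = 0.43 m
n = (1/Q)·A·R^(2/3)·S^(1/2) = (1/18.3) × 18.90 × 0.5697 × 0.03742 = 0.02201

0.0220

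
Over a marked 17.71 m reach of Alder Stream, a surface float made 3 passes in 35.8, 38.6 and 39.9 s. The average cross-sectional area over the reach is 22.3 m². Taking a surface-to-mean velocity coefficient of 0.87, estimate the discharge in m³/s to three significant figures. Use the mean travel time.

9.02 m³/s

t̄ = (35.8 + 38.6 + 39.9) / 3 = 38.1 s
v_surface = L / t̄ = 17.71 / 38.1 = 0.4648 m/s
v_mean = 0.87 × 0.4648 = 0.4044 m/s
Q = A × v_mean = 22.3 × 0.4044 = 9.018 m³/s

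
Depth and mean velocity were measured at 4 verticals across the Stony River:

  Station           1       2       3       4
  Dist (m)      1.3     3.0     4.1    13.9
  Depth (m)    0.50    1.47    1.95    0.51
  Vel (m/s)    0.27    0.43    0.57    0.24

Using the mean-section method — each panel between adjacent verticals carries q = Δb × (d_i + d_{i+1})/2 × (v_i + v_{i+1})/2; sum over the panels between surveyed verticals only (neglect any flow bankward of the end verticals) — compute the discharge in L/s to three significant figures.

Panel 1-2: Δb = 1.7 m, d̄ = (0.50+1.47)/2 = 0.985, v̄ = (0.27+0.43)/2 = 0.35 → q = 1.7×0.985×0.35 = 0.5861 m³/s
Panel 2-3: Δb = 1.1 m, d̄ = (1.47+1.95)/2 = 1.71, v̄ = (0.43+0.57)/2 = 0.5 → q = 1.1×1.71×0.5 = 0.9405 m³/s
Panel 3-4: Δb = 9.8 m, d̄ = (1.95+0.51)/2 = 1.23, v̄ = (0.57+0.24)/2 = 0.405 → q = 9.8×1.23×0.405 = 4.882 m³/s
Q = Σ q = 6.408 m³/s
= 6.408 × 1000 = 6408 L/s

6410 L/s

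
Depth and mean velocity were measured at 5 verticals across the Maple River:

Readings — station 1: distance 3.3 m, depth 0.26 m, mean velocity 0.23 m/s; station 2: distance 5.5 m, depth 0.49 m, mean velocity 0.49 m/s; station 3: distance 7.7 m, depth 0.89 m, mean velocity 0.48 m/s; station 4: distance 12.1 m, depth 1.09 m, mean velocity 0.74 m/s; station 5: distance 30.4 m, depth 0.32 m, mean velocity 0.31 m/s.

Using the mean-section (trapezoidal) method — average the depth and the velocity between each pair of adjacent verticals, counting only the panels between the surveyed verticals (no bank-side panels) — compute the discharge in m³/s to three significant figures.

10.5 m³/s

Panel 1-2: Δb = 2.2 m, d̄ = (0.26+0.49)/2 = 0.375, v̄ = (0.23+0.49)/2 = 0.36 → q = 2.2×0.375×0.36 = 0.2970 m³/s
Panel 2-3: Δb = 2.2 m, d̄ = (0.49+0.89)/2 = 0.69, v̄ = (0.49+0.48)/2 = 0.485 → q = 2.2×0.69×0.485 = 0.7362 m³/s
Panel 3-4: Δb = 4.4 m, d̄ = (0.89+1.09)/2 = 0.99, v̄ = (0.48+0.74)/2 = 0.61 → q = 4.4×0.99×0.61 = 2.657 m³/s
Panel 4-5: Δb = 18.3 m, d̄ = (1.09+0.32)/2 = 0.705, v̄ = (0.74+0.31)/2 = 0.525 → q = 18.3×0.705×0.525 = 6.773 m³/s
Q = Σ q = 10.46 m³/s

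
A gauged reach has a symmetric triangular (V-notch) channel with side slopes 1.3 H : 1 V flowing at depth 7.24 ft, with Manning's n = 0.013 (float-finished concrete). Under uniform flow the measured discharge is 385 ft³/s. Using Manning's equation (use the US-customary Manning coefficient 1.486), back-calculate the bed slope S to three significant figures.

A = z·y² = 1.3×7.24² = 68.14 ft²
P = 2y√(1+z²) = 2×7.24×√(1+1.3²) = 23.75 ft
R = A/P = 68.14/23.75 = 2.869 ft
S = (Q·n / (1.486·A·R^(2/3)))² = (385×0.013 / (1.486×68.14×2.019))² = 0.0005992

0.000599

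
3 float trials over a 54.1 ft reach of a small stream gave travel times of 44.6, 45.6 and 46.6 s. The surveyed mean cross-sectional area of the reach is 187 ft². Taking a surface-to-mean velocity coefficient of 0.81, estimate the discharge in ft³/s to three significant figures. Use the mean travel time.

t̄ = (44.6 + 45.6 + 46.6) / 3 = 45.6 s
v_surface = L / t̄ = 54.1 / 45.6 = 1.186 ft/s
v_mean = 0.81 × 1.186 = 0.9610 ft/s
Q = A × v_mean = 187 × 0.9610 = 179.7 ft³/s

180 ft³/s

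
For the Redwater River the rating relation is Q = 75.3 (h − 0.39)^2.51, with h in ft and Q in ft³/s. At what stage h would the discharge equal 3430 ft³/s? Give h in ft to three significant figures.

h − h₀ = (Q/C)^(1/b) = (3430/75.3)^(1/2.51) = 4.579 ft
h = 0.39 + 4.579 = 4.969 ft

4.97 ft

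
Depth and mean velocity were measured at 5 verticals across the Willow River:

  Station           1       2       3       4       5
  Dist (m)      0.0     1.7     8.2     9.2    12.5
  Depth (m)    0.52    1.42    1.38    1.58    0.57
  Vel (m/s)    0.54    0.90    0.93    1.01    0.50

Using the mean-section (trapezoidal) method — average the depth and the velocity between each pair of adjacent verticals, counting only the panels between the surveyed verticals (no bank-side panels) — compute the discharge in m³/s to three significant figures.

Panel 1-2: Δb = 1.7 m, d̄ = (0.52+1.42)/2 = 0.97, v̄ = (0.54+0.90)/2 = 0.72 → q = 1.7×0.97×0.72 = 1.187 m³/s
Panel 2-3: Δb = 6.5 m, d̄ = (1.42+1.38)/2 = 1.4, v̄ = (0.90+0.93)/2 = 0.915 → q = 6.5×1.4×0.915 = 8.327 m³/s
Panel 3-4: Δb = 1 m, d̄ = (1.38+1.58)/2 = 1.48, v̄ = (0.93+1.01)/2 = 0.97 → q = 1×1.48×0.97 = 1.436 m³/s
Panel 4-5: Δb = 3.3 m, d̄ = (1.58+0.57)/2 = 1.075, v̄ = (1.01+0.50)/2 = 0.755 → q = 3.3×1.075×0.755 = 2.678 m³/s
Q = Σ q = 13.63 m³/s

13.6 m³/s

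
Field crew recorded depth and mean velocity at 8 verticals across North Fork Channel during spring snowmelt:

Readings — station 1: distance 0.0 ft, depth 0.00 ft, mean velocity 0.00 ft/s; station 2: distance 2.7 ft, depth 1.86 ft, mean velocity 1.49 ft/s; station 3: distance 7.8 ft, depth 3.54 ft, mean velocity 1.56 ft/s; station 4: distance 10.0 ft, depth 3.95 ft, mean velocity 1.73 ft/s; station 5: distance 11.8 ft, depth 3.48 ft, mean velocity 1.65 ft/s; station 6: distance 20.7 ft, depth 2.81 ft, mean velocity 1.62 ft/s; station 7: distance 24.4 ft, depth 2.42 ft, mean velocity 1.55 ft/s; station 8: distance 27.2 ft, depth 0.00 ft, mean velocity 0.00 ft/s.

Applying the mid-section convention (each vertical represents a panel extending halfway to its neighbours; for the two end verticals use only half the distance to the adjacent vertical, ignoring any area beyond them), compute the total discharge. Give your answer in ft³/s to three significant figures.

w_2 = (7.8 − 0.0)/2 = 3.9 ft; q_2 = 1.49 × 1.86 × 3.9 = 10.81 ft³/s
w_3 = (10.0 − 2.7)/2 = 3.65 ft; q_3 = 1.56 × 3.54 × 3.65 = 20.16 ft³/s
w_4 = (11.8 − 7.8)/2 = 2 ft; q_4 = 1.73 × 3.95 × 2 = 13.67 ft³/s
w_5 = (20.7 − 10.0)/2 = 5.35 ft; q_5 = 1.65 × 3.48 × 5.35 = 30.72 ft³/s
w_6 = (24.4 − 11.8)/2 = 6.3 ft; q_6 = 1.62 × 2.81 × 6.3 = 28.68 ft³/s
w_7 = (27.2 − 20.7)/2 = 3.25 ft; q_7 = 1.55 × 2.42 × 3.25 = 12.19 ft³/s
Stations 1, 8 contribute zero (depth or velocity is 0).
Q = Σ qᵢ = 116.2 ft³/s

116 ft³/s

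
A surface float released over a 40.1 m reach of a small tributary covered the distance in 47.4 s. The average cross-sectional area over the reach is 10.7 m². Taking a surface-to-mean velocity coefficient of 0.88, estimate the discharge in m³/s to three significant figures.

7.97 m³/s

v_surface = L / t̄ = 40.1 / 47.4 = 0.8460 m/s
v_mean = 0.88 × 0.8460 = 0.7445 m/s
Q = A × v_mean = 10.7 × 0.7445 = 7.966 m³/s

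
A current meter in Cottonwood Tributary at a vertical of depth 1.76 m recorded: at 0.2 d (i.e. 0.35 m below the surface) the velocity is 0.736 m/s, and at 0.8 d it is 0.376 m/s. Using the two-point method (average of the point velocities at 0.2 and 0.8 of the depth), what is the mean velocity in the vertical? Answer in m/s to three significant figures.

v̄ = (0.736 + 0.376) / 2 = 0.5560 m/s

0.556 m/s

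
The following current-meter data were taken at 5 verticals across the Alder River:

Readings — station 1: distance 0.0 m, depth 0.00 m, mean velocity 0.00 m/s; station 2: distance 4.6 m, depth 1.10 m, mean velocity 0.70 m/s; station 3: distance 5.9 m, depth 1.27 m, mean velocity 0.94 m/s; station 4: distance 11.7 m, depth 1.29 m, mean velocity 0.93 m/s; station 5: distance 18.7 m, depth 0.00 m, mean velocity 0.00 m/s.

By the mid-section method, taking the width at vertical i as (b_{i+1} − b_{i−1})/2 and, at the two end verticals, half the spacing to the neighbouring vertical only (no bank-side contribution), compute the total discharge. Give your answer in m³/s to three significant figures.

w_2 = (5.9 − 0.0)/2 = 2.95 m; q_2 = 0.70 × 1.10 × 2.95 = 2.272 m³/s
w_3 = (11.7 − 4.6)/2 = 3.55 m; q_3 = 0.94 × 1.27 × 3.55 = 4.238 m³/s
w_4 = (18.7 − 5.9)/2 = 6.4 m; q_4 = 0.93 × 1.29 × 6.4 = 7.678 m³/s
Stations 1, 5 contribute zero (depth or velocity is 0).
Q = Σ qᵢ = 14.19 m³/s

14.2 m³/s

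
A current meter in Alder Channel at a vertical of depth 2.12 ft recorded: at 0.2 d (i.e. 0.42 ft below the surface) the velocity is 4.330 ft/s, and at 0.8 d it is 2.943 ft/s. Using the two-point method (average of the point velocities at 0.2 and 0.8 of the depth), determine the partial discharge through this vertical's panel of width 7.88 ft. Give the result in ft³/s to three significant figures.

v̄ = (4.330 + 2.943) / 2 = 3.637 ft/s
q = v̄ × d × w = 3.637 × 2.12 × 7.88 = 60.75 ft³/s

60.7 ft³/s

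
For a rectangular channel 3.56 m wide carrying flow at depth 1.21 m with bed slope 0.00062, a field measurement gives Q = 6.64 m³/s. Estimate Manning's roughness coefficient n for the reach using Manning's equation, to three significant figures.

A = b·y = 3.56 × 1.21 = 4.308 m²
P = b + 2y = 3.56 + 2×1.21 = 5.980 m
R = A/P = 4.308/5.980 = 0.7203 m
n = (1/Q)·A·R^(2/3)·S^(1/2) = (1/6.64) × 4.308 × 0.8036 × 0.02490 = 0.01298

0.0130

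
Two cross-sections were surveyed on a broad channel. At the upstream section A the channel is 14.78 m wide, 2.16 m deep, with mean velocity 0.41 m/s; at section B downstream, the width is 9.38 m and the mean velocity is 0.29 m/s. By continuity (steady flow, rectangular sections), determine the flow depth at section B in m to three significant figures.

4.81 m

Q = A₁V₁ = (14.78×2.16) × 0.41 = 13.09 m³/s
d₂ = Q/(b₂ V₂) = 13.09/(9.38×0.29) = 4.812 m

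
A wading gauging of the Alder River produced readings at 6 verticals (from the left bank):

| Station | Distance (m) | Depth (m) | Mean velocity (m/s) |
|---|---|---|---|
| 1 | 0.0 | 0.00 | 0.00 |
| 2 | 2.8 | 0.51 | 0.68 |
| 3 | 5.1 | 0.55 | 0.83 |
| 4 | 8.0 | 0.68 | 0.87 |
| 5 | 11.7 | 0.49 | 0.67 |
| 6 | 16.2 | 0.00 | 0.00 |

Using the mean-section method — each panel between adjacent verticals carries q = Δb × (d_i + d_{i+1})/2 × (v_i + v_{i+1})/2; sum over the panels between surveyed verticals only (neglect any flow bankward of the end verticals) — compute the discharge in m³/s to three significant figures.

4.72 m³/s

Panel 1-2: Δb = 2.8 m, d̄ = (0.00+0.51)/2 = 0.255, v̄ = (0.00+0.68)/2 = 0.34 → q = 2.8×0.255×0.34 = 0.2428 m³/s
Panel 2-3: Δb = 2.3 m, d̄ = (0.51+0.55)/2 = 0.53, v̄ = (0.68+0.83)/2 = 0.755 → q = 2.3×0.53×0.755 = 0.9203 m³/s
Panel 3-4: Δb = 2.9 m, d̄ = (0.55+0.68)/2 = 0.615, v̄ = (0.83+0.87)/2 = 0.85 → q = 2.9×0.615×0.85 = 1.516 m³/s
Panel 4-5: Δb = 3.7 m, d̄ = (0.68+0.49)/2 = 0.585, v̄ = (0.87+0.67)/2 = 0.77 → q = 3.7×0.585×0.77 = 1.667 m³/s
Panel 5-6: Δb = 4.5 m, d̄ = (0.49+0.00)/2 = 0.245, v̄ = (0.67+0.00)/2 = 0.335 → q = 4.5×0.245×0.335 = 0.3693 m³/s
Q = Σ q = 4.715 m³/s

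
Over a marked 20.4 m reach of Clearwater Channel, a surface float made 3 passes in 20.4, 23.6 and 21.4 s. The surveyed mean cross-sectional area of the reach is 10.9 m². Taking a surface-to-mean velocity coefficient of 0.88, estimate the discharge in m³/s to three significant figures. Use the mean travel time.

t̄ = (20.4 + 23.6 + 21.4) / 3 = 21.8 s
v_surface = L / t̄ = 20.4 / 21.8 = 0.9358 m/s
v_mean = 0.88 × 0.9358 = 0.8235 m/s
Q = A × v_mean = 10.9 × 0.8235 = 8.976 m³/s

8.98 m³/s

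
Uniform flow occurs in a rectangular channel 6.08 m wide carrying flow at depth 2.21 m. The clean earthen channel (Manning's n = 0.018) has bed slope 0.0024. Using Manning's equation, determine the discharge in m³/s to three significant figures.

43.1 m³/s

A = b·y = 6.08 × 2.21 = 13.44 m²
P = b + 2y = 6.08 + 2×2.21 = 10.50 m
R = A/P = 13.44/10.50 = 1.280 m
Q = (1/n)·A·R^(2/3)·S^(1/2) = (1/0.018) × 13.44 × 1.280^(2/3) × 0.0024^(1/2) = 43.11 m³/s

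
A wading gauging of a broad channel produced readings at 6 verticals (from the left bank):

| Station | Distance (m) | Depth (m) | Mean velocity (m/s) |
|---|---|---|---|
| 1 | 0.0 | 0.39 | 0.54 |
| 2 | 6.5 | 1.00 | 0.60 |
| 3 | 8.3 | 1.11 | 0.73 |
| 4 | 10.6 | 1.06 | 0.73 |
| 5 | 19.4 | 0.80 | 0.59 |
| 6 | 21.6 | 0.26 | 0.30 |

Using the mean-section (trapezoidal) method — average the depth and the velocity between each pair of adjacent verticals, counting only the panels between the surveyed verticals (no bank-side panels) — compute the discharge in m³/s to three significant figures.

11.6 m³/s

Panel 1-2: Δb = 6.5 m, d̄ = (0.39+1.00)/2 = 0.695, v̄ = (0.54+0.60)/2 = 0.57 → q = 6.5×0.695×0.57 = 2.575 m³/s
Panel 2-3: Δb = 1.8 m, d̄ = (1.00+1.11)/2 = 1.055, v̄ = (0.60+0.73)/2 = 0.665 → q = 1.8×1.055×0.665 = 1.263 m³/s
Panel 3-4: Δb = 2.3 m, d̄ = (1.11+1.06)/2 = 1.085, v̄ = (0.73+0.73)/2 = 0.73 → q = 2.3×1.085×0.73 = 1.822 m³/s
Panel 4-5: Δb = 8.8 m, d̄ = (1.06+0.80)/2 = 0.93, v̄ = (0.73+0.59)/2 = 0.66 → q = 8.8×0.93×0.66 = 5.401 m³/s
Panel 5-6: Δb = 2.2 m, d̄ = (0.80+0.26)/2 = 0.53, v̄ = (0.59+0.30)/2 = 0.445 → q = 2.2×0.53×0.445 = 0.5189 m³/s
Q = Σ q = 11.58 m³/s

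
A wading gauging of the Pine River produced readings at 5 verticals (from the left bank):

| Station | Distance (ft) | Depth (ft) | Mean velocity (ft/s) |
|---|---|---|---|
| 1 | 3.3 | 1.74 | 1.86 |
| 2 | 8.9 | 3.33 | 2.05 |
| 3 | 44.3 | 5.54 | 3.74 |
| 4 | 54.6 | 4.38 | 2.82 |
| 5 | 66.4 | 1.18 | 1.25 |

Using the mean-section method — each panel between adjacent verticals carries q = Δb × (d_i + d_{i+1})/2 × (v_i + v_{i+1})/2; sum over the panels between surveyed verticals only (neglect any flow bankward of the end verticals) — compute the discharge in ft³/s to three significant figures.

Panel 1-2: Δb = 5.6 ft, d̄ = (1.74+3.33)/2 = 2.535, v̄ = (1.86+2.05)/2 = 1.955 → q = 5.6×2.535×1.955 = 27.75 ft³/s
Panel 2-3: Δb = 35.4 ft, d̄ = (3.33+5.54)/2 = 4.435, v̄ = (2.05+3.74)/2 = 2.895 → q = 35.4×4.435×2.895 = 454.5 ft³/s
Panel 3-4: Δb = 10.3 ft, d̄ = (5.54+4.38)/2 = 4.96, v̄ = (3.74+2.82)/2 = 3.28 → q = 10.3×4.96×3.28 = 167.6 ft³/s
Panel 4-5: Δb = 11.8 ft, d̄ = (4.38+1.18)/2 = 2.78, v̄ = (2.82+1.25)/2 = 2.035 → q = 11.8×2.78×2.035 = 66.76 ft³/s
Q = Σ q = 716.6 ft³/s

717 ft³/s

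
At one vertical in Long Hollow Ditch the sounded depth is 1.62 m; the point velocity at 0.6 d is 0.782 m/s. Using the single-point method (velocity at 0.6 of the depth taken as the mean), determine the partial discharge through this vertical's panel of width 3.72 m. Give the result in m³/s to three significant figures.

v̄ = v₀.₆ = 0.782 m/s
q = v̄ × d × w = 0.7820 × 1.62 × 3.72 = 4.713 m³/s

4.71 m³/s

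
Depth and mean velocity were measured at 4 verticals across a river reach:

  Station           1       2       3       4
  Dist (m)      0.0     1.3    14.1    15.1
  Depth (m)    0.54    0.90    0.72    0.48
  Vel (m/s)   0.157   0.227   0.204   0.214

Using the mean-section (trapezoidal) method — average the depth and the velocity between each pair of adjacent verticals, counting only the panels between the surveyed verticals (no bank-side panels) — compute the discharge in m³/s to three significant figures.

Panel 1-2: Δb = 1.3 m, d̄ = (0.54+0.90)/2 = 0.72, v̄ = (0.157+0.227)/2 = 0.192 → q = 1.3×0.72×0.192 = 0.1797 m³/s
Panel 2-3: Δb = 12.8 m, d̄ = (0.90+0.72)/2 = 0.81, v̄ = (0.227+0.204)/2 = 0.2155 → q = 12.8×0.81×0.2155 = 2.234 m³/s
Panel 3-4: Δb = 1 m, d̄ = (0.72+0.48)/2 = 0.6, v̄ = (0.204+0.214)/2 = 0.209 → q = 1×0.6×0.209 = 0.1254 m³/s
Q = Σ q = 2.539 m³/s

2.54 m³/s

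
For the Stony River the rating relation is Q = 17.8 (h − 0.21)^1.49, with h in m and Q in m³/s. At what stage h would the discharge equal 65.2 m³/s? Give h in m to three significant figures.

h − h₀ = (Q/C)^(1/b) = (65.2/17.8)^(1/1.49) = 2.390 m
h = 0.21 + 2.390 = 2.600 m

2.60 m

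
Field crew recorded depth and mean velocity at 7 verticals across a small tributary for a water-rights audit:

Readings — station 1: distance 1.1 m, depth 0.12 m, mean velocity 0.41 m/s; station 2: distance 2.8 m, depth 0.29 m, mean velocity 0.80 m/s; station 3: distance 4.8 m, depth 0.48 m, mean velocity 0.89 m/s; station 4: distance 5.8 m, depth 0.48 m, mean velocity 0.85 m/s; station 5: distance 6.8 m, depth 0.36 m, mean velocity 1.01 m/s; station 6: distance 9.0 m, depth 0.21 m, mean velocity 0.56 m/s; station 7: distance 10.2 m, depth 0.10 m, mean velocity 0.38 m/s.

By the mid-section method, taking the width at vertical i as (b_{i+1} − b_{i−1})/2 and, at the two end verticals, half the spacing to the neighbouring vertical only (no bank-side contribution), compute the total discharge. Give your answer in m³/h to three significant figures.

8370 m³/h

w_1 = (2.8 − 1.1)/2 = 0.85 m; q_1 = 0.41 × 0.12 × 0.85 = 0.04182 m³/s
w_2 = (4.8 − 1.1)/2 = 1.85 m; q_2 = 0.80 × 0.29 × 1.85 = 0.4292 m³/s
w_3 = (5.8 − 2.8)/2 = 1.5 m; q_3 = 0.89 × 0.48 × 1.5 = 0.6408 m³/s
w_4 = (6.8 − 4.8)/2 = 1 m; q_4 = 0.85 × 0.48 × 1 = 0.4080 m³/s
w_5 = (9.0 − 5.8)/2 = 1.6 m; q_5 = 1.01 × 0.36 × 1.6 = 0.5818 m³/s
w_6 = (10.2 − 6.8)/2 = 1.7 m; q_6 = 0.56 × 0.21 × 1.7 = 0.1999 m³/s
w_7 = (10.2 − 9.0)/2 = 0.6 m; q_7 = 0.38 × 0.10 × 0.6 = 0.02280 m³/s
Q = Σ qᵢ = 2.324 m³/s
= 2.324 × 3600 = 8367 m³/h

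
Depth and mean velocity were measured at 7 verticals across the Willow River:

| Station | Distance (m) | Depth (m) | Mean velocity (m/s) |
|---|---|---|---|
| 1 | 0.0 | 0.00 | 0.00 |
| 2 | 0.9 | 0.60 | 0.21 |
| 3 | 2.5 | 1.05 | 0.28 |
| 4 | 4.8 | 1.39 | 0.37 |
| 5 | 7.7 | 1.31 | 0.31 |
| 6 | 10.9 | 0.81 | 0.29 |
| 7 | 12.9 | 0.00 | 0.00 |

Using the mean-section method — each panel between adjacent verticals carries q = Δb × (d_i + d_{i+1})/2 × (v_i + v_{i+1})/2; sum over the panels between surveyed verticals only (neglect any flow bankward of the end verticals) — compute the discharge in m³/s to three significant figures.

Panel 1-2: Δb = 0.9 m, d̄ = (0.00+0.60)/2 = 0.3, v̄ = (0.00+0.21)/2 = 0.105 → q = 0.9×0.3×0.105 = 0.02835 m³/s
Panel 2-3: Δb = 1.6 m, d̄ = (0.60+1.05)/2 = 0.825, v̄ = (0.21+0.28)/2 = 0.245 → q = 1.6×0.825×0.245 = 0.3234 m³/s
Panel 3-4: Δb = 2.3 m, d̄ = (1.05+1.39)/2 = 1.22, v̄ = (0.28+0.37)/2 = 0.325 → q = 2.3×1.22×0.325 = 0.9120 m³/s
Panel 4-5: Δb = 2.9 m, d̄ = (1.39+1.31)/2 = 1.35, v̄ = (0.37+0.31)/2 = 0.34 → q = 2.9×1.35×0.34 = 1.331 m³/s
Panel 5-6: Δb = 3.2 m, d̄ = (1.31+0.81)/2 = 1.06, v̄ = (0.31+0.29)/2 = 0.3 → q = 3.2×1.06×0.3 = 1.018 m³/s
Panel 6-7: Δb = 2 m, d̄ = (0.81+0.00)/2 = 0.405, v̄ = (0.29+0.00)/2 = 0.145 → q = 2×0.405×0.145 = 0.1175 m³/s
Q = Σ q = 3.730 m³/s

3.73 m³/s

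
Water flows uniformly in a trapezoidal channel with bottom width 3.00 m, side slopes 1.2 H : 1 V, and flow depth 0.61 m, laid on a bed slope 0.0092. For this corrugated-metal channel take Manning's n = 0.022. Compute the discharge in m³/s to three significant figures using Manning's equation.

A = (b + z·y)·y = (3.00 + 1.2×0.61)×0.61 = 2.277 m²
P = b + 2y√(1+z²) = 3.00 + 2×0.61×√(1+1.2²) = 4.906 m
R = A/P = 2.277/4.906 = 0.4641 m
Q = (1/n)·A·R^(2/3)·S^(1/2) = (1/0.022) × 2.277 × 0.4641^(2/3) × 0.0092^(1/2) = 5.949 m³/s

5.95 m³/s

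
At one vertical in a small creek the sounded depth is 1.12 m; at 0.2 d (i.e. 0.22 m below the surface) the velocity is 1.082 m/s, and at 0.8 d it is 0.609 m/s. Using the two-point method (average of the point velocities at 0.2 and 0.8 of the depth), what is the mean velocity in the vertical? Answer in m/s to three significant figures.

0.846 m/s

v̄ = (1.082 + 0.609) / 2 = 0.8455 m/s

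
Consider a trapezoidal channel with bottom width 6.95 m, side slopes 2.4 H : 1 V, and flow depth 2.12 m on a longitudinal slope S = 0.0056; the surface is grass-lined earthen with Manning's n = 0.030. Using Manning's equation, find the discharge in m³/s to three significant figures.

A = (b + z·y)·y = (6.95 + 2.4×2.12)×2.12 = 25.52 m²
P = b + 2y√(1+z²) = 6.95 + 2×2.12×√(1+2.4²) = 17.97 m
R = A/P = 25.52/17.97 = 1.420 m
Q = (1/n)·A·R^(2/3)·S^(1/2) = (1/0.030) × 25.52 × 1.420^(2/3) × 0.0056^(1/2) = 80.42 m³/s

80.4 m³/s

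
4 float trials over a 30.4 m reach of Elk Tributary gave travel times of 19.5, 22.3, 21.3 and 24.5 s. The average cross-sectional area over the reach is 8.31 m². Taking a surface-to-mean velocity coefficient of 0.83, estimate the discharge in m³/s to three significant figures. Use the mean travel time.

t̄ = (19.5 + 22.3 + 21.3 + 24.5) / 4 = 21.9 s
v_surface = L / t̄ = 30.4 / 21.9 = 1.388 m/s
v_mean = 0.83 × 1.388 = 1.152 m/s
Q = A × v_mean = 8.31 × 1.152 = 9.574 m³/s

9.57 m³/s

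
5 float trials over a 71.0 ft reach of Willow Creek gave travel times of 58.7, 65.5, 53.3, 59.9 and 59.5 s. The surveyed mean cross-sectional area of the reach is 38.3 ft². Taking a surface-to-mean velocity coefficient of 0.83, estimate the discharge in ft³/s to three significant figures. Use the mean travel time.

t̄ = (58.7 + 65.5 + 53.3 + 59.9 + 59.5) / 5 = 59.38 s
v_surface = L / t̄ = 71.0 / 59.38 = 1.196 ft/s
v_mean = 0.83 × 1.196 = 0.9924 ft/s
Q = A × v_mean = 38.3 × 0.9924 = 38.01 ft³/s

38.0 ft³/s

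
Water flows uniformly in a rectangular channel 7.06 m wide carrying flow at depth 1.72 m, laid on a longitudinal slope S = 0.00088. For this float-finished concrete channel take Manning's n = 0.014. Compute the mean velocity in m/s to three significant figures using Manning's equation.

2.33 m/s

A = b·y = 7.06 × 1.72 = 12.14 m²
P = b + 2y = 7.06 + 2×1.72 = 10.50 m
R = A/P = 12.14/10.50 = 1.156 m
Q = (1/n)·A·R^(2/3)·S^(1/2) = (1/0.014) × 12.14 × 1.156^(2/3) × 0.00088^(1/2) = 28.35 m³/s
V = Q/A = 28.35/12.14 = 2.335 m/s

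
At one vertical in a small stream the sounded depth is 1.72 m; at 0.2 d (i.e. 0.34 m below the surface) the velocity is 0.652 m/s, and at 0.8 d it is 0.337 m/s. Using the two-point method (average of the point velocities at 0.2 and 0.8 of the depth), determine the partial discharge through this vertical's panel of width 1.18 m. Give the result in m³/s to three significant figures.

v̄ = (0.652 + 0.337) / 2 = 0.4945 m/s
q = v̄ × d × w = 0.4945 × 1.72 × 1.18 = 1.004 m³/s

1.00 m³/s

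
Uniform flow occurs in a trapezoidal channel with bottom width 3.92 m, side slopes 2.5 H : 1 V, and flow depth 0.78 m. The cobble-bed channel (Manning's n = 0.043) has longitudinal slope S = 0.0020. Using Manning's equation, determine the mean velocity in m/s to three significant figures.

A = (b + z·y)·y = (3.92 + 2.5×0.78)×0.78 = 4.579 m²
P = b + 2y√(1+z²) = 3.92 + 2×0.78×√(1+2.5²) = 8.120 m
R = A/P = 4.579/8.120 = 0.5638 m
Q = (1/n)·A·R^(2/3)·S^(1/2) = (1/0.043) × 4.579 × 0.5638^(2/3) × 0.0020^(1/2) = 3.250 m³/s
V = Q/A = 3.250/4.579 = 0.7098 m/s

0.710 m/s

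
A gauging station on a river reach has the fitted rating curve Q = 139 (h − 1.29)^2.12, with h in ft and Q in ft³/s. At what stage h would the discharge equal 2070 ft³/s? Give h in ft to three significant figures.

4.87 ft

h − h₀ = (Q/C)^(1/b) = (2070/139)^(1/2.12) = 3.575 ft
h = 1.29 + 3.575 = 4.865 ft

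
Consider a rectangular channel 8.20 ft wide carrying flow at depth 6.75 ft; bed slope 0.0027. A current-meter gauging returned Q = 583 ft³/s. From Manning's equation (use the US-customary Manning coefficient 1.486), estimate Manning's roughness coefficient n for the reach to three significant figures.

A = b·y = 8.20 × 6.75 = 55.35 ft²
P = b + 2y = 8.20 + 2×6.75 = 21.70 ft
R = A/P = 55.35/21.70 = 2.551 ft
n = (1.486/Q)·A·R^(2/3)·S^(1/2) = (1.486/583) × 55.35 × 1.867 × 0.05196 = 0.01369

0.0137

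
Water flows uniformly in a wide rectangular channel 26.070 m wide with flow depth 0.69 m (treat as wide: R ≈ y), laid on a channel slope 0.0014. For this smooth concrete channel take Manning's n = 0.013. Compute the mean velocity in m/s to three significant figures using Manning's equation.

2.25 m/s

A = b·y = 26.070 × 0.69 = 17.99 m²
Wide channel: R ≈ y = 0.69 m
Q = (1/n)·A·R^(2/3)·S^(1/2) = (1/0.013) × 17.99 × 0.6900^(2/3) × 0.0014^(1/2) = 40.43 m³/s
V = Q/A = 40.43/17.99 = 2.247 m/s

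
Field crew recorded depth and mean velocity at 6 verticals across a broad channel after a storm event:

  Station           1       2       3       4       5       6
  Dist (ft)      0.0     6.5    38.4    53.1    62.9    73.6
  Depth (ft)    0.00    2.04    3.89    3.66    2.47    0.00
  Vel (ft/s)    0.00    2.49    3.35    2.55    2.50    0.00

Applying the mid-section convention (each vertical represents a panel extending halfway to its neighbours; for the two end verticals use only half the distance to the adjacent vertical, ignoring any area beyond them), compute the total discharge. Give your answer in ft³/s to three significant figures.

579 ft³/s

w_2 = (38.4 − 0.0)/2 = 19.2 ft; q_2 = 2.49 × 2.04 × 19.2 = 97.53 ft³/s
w_3 = (53.1 − 6.5)/2 = 23.3 ft; q_3 = 3.35 × 3.89 × 23.3 = 303.6 ft³/s
w_4 = (62.9 − 38.4)/2 = 12.25 ft; q_4 = 2.55 × 3.66 × 12.25 = 114.3 ft³/s
w_5 = (73.6 − 53.1)/2 = 10.25 ft; q_5 = 2.50 × 2.47 × 10.25 = 63.29 ft³/s
Stations 1, 6 contribute zero (depth or velocity is 0).
Q = Σ qᵢ = 578.8 ft³/s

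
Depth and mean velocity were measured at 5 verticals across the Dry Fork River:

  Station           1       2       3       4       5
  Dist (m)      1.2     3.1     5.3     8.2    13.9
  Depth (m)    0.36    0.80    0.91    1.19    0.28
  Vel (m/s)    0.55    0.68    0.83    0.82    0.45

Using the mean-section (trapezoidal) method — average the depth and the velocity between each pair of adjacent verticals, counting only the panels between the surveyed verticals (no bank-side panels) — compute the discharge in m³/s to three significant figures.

Panel 1-2: Δb = 1.9 m, d̄ = (0.36+0.80)/2 = 0.58, v̄ = (0.55+0.68)/2 = 0.615 → q = 1.9×0.58×0.615 = 0.6777 m³/s
Panel 2-3: Δb = 2.2 m, d̄ = (0.80+0.91)/2 = 0.855, v̄ = (0.68+0.83)/2 = 0.755 → q = 2.2×0.855×0.755 = 1.420 m³/s
Panel 3-4: Δb = 2.9 m, d̄ = (0.91+1.19)/2 = 1.05, v̄ = (0.83+0.82)/2 = 0.825 → q = 2.9×1.05×0.825 = 2.512 m³/s
Panel 4-5: Δb = 5.7 m, d̄ = (1.19+0.28)/2 = 0.735, v̄ = (0.82+0.45)/2 = 0.635 → q = 5.7×0.735×0.635 = 2.660 m³/s
Q = Σ q = 7.270 m³/s

7.27 m³/s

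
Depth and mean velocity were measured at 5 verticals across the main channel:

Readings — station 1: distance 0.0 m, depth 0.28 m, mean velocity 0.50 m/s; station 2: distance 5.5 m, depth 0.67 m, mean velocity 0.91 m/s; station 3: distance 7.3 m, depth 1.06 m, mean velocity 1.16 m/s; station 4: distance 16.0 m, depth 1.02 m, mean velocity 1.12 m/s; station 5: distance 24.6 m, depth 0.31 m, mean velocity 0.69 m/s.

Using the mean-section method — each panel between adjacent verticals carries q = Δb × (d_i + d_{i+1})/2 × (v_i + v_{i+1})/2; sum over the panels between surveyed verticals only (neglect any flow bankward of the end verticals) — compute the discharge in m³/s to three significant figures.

Panel 1-2: Δb = 5.5 m, d̄ = (0.28+0.67)/2 = 0.475, v̄ = (0.50+0.91)/2 = 0.705 → q = 5.5×0.475×0.705 = 1.842 m³/s
Panel 2-3: Δb = 1.8 m, d̄ = (0.67+1.06)/2 = 0.865, v̄ = (0.91+1.16)/2 = 1.035 → q = 1.8×0.865×1.035 = 1.611 m³/s
Panel 3-4: Δb = 8.7 m, d̄ = (1.06+1.02)/2 = 1.04, v̄ = (1.16+1.12)/2 = 1.14 → q = 8.7×1.04×1.14 = 10.31 m³/s
Panel 4-5: Δb = 8.6 m, d̄ = (1.02+0.31)/2 = 0.665, v̄ = (1.12+0.69)/2 = 0.905 → q = 8.6×0.665×0.905 = 5.176 m³/s
Q = Σ q = 18.94 m³/s

18.9 m³/s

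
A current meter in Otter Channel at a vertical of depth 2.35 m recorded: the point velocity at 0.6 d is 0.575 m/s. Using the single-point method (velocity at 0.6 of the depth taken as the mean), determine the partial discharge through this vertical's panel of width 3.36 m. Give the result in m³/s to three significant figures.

4.54 m³/s

v̄ = v₀.₆ = 0.575 m/s
q = v̄ × d × w = 0.5750 × 2.35 × 3.36 = 4.540 m³/s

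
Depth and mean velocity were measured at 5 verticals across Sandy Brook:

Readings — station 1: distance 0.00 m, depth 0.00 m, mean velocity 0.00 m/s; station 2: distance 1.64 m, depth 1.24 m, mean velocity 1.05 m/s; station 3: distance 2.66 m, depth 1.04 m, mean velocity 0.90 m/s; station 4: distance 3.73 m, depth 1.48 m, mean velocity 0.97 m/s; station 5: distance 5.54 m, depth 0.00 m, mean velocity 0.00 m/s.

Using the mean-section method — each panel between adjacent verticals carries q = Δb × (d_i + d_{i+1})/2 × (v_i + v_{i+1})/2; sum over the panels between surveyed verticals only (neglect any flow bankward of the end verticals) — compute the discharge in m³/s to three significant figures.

Panel 1-2: Δb = 1.64 m, d̄ = (0.00+1.24)/2 = 0.62, v̄ = (0.00+1.05)/2 = 0.525 → q = 1.64×0.62×0.525 = 0.5338 m³/s
Panel 2-3: Δb = 1.02 m, d̄ = (1.24+1.04)/2 = 1.14, v̄ = (1.05+0.90)/2 = 0.975 → q = 1.02×1.14×0.975 = 1.134 m³/s
Panel 3-4: Δb = 1.07 m, d̄ = (1.04+1.48)/2 = 1.26, v̄ = (0.90+0.97)/2 = 0.935 → q = 1.07×1.26×0.935 = 1.261 m³/s
Panel 4-5: Δb = 1.81 m, d̄ = (1.48+0.00)/2 = 0.74, v̄ = (0.97+0.00)/2 = 0.485 → q = 1.81×0.74×0.485 = 0.6496 m³/s
Q = Σ q = 3.578 m³/s

3.58 m³/s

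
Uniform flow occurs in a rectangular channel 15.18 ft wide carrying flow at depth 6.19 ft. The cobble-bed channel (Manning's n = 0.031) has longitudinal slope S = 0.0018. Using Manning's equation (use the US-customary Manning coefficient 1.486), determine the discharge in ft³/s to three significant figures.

433 ft³/s

A = b·y = 15.18 × 6.19 = 93.96 ft²
P = b + 2y = 15.18 + 2×6.19 = 27.56 ft
R = A/P = 93.96/27.56 = 3.409 ft
Q = (1.486/n)·A·R^(2/3)·S^(1/2) = (1.486/0.031) × 93.96 × 3.409^(2/3) × 0.0018^(1/2) = 432.9 ft³/s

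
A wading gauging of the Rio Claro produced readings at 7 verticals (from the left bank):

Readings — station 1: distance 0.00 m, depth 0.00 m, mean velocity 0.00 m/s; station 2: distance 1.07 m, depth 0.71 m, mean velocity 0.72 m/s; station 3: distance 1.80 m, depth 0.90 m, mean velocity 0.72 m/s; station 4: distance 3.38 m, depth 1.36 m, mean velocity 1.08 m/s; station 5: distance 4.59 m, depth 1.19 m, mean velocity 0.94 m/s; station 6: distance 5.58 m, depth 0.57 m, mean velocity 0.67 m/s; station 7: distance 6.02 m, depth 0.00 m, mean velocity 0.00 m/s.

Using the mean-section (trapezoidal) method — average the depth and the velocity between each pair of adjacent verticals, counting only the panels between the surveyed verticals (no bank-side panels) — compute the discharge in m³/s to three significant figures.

4.47 m³/s

Panel 1-2: Δb = 1.07 m, d̄ = (0.00+0.71)/2 = 0.355, v̄ = (0.00+0.72)/2 = 0.36 → q = 1.07×0.355×0.36 = 0.1367 m³/s
Panel 2-3: Δb = 0.73 m, d̄ = (0.71+0.90)/2 = 0.805, v̄ = (0.72+0.72)/2 = 0.72 → q = 0.73×0.805×0.72 = 0.4231 m³/s
Panel 3-4: Δb = 1.58 m, d̄ = (0.90+1.36)/2 = 1.13, v̄ = (0.72+1.08)/2 = 0.9 → q = 1.58×1.13×0.9 = 1.607 m³/s
Panel 4-5: Δb = 1.21 m, d̄ = (1.36+1.19)/2 = 1.275, v̄ = (1.08+0.94)/2 = 1.01 → q = 1.21×1.275×1.01 = 1.558 m³/s
Panel 5-6: Δb = 0.99 m, d̄ = (1.19+0.57)/2 = 0.88, v̄ = (0.94+0.67)/2 = 0.805 → q = 0.99×0.88×0.805 = 0.7013 m³/s
Panel 6-7: Δb = 0.44 m, d̄ = (0.57+0.00)/2 = 0.285, v̄ = (0.67+0.00)/2 = 0.335 → q = 0.44×0.285×0.335 = 0.04201 m³/s
Q = Σ q = 4.468 m³/s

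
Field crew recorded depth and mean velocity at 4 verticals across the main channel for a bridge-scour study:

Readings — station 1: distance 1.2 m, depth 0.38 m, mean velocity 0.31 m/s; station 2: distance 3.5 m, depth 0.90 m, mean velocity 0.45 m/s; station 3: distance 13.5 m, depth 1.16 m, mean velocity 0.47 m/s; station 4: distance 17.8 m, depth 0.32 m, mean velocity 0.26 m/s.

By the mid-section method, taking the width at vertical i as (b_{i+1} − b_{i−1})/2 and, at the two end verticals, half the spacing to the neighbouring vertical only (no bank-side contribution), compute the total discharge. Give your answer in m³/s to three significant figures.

6.70 m³/s

w_1 = (3.5 − 1.2)/2 = 1.15 m; q_1 = 0.31 × 0.38 × 1.15 = 0.1355 m³/s
w_2 = (13.5 − 1.2)/2 = 6.15 m; q_2 = 0.45 × 0.90 × 6.15 = 2.491 m³/s
w_3 = (17.8 − 3.5)/2 = 7.15 m; q_3 = 0.47 × 1.16 × 7.15 = 3.898 m³/s
w_4 = (17.8 − 13.5)/2 = 2.15 m; q_4 = 0.26 × 0.32 × 2.15 = 0.1789 m³/s
Q = Σ qᵢ = 6.703 m³/s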